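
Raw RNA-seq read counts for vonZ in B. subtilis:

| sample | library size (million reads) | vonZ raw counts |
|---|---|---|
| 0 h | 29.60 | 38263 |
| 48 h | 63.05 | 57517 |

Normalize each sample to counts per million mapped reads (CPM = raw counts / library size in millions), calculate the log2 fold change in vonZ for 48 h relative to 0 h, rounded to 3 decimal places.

CPM(0 h) = 38263 / 29.60 = 1292.6689
CPM(48 h) = 57517 / 63.05 = 912.2443
Fold change = 912.2443 / 1292.6689 = 0.70571
log2(0.70571) = -0.5029

-0.503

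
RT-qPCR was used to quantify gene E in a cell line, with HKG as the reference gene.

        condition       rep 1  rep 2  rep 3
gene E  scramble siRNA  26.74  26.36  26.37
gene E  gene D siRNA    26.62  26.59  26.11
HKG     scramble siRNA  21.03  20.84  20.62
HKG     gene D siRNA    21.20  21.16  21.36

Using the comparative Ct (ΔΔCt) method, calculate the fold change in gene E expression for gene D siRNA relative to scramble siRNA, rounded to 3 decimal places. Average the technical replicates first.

Mean Ct: gene E scramble siRNA 26.490; gene E gene D siRNA 26.440; HKG scramble siRNA 20.830; HKG gene D siRNA 21.240
ΔCt(scramble siRNA) = 26.490 − 20.830 = 5.660
ΔCt(gene D siRNA) = 26.440 − 21.240 = 5.200
ΔΔCt = 5.200 − 5.660 = -0.460
Fold change = 2^(−(-0.460)) = 2^0.460 = 1.3755

1.376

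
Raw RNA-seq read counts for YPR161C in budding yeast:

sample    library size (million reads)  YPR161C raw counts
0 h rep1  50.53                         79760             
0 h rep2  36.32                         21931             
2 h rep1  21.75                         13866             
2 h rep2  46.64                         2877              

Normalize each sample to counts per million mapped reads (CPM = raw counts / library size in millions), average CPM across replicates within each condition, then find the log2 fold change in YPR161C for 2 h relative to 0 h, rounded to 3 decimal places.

-1.642

CPM(0 h rep1) = 79760 / 50.53 = 1578.4682
CPM(0 h rep2) = 21931 / 36.32 = 603.8271
CPM(2 h rep1) = 13866 / 21.75 = 637.5172
CPM(2 h rep2) = 2877 / 46.64 = 61.6852
mean CPM(0 h) = 1091.1477; mean CPM(2 h) = 349.6012
Fold change = 349.6012 / 1091.1477 = 0.32040
log2(0.32040) = -1.6421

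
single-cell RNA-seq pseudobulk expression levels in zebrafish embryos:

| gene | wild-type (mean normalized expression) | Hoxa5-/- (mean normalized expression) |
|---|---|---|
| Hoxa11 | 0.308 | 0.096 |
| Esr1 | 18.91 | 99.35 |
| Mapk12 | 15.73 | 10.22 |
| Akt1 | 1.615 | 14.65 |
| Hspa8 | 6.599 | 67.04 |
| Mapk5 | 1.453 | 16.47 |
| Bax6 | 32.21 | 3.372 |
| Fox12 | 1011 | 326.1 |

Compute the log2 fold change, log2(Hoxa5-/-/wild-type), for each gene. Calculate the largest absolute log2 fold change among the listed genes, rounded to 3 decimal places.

log2(0.096/0.308) = -1.682  (Hoxa11)
log2(99.35/18.91) = 2.393  (Esr1)
log2(10.22/15.73) = -0.622  (Mapk12)
log2(14.65/1.615) = 3.181  (Akt1)
log2(67.04/6.599) = 3.345  (Hspa8)
log2(16.47/1.453) = 3.503  (Mapk5)
log2(3.372/32.21) = -3.256  (Bax6)
log2(326.1/1011) = -1.632  (Fox12)
The largest magnitude belongs to Mapk5.

3.503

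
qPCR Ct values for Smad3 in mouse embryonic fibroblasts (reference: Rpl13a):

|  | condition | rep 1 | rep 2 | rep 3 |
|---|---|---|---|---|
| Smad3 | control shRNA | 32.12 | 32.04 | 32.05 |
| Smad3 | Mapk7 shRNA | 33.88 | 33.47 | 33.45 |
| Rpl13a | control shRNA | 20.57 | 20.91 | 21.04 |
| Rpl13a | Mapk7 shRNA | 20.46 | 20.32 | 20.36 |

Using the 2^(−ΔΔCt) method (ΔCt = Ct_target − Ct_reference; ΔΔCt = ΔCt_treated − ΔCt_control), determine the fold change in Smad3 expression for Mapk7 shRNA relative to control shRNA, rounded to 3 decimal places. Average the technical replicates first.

Mean Ct: Smad3 control shRNA 32.070; Smad3 Mapk7 shRNA 33.600; Rpl13a control shRNA 20.840; Rpl13a Mapk7 shRNA 20.380
ΔCt(control shRNA) = 32.070 − 20.840 = 11.230
ΔCt(Mapk7 shRNA) = 33.600 − 20.380 = 13.220
ΔΔCt = 13.220 − 11.230 = 1.990
Fold change = 2^(−1.990) = 0.2517

0.252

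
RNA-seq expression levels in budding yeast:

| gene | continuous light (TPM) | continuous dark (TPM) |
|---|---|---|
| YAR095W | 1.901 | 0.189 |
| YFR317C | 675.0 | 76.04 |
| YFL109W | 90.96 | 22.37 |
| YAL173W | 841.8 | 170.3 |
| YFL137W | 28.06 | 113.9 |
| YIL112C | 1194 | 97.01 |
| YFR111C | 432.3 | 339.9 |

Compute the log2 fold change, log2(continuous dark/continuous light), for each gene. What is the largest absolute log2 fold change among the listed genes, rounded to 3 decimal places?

3.622

log2(0.189/1.901) = -3.330  (YAR095W)
log2(76.04/675.0) = -3.150  (YFR317C)
log2(22.37/90.96) = -2.024  (YFL109W)
log2(170.3/841.8) = -2.305  (YAL173W)
log2(113.9/28.06) = 2.021  (YFL137W)
log2(97.01/1194) = -3.622  (YIL112C)
log2(339.9/432.3) = -0.347  (YFR111C)
The largest magnitude belongs to YIL112C.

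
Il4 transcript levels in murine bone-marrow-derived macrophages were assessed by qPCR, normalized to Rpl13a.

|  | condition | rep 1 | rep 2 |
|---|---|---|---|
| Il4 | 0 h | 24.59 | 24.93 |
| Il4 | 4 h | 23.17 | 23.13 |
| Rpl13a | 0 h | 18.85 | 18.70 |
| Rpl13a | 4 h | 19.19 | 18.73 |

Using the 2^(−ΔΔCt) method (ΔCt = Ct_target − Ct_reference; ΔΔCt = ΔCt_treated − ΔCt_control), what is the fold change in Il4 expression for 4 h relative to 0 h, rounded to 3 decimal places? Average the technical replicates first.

3.470

Mean Ct: Il4 0 h 24.760; Il4 4 h 23.150; Rpl13a 0 h 18.775; Rpl13a 4 h 18.960
ΔCt(0 h) = 24.760 − 18.775 = 5.985
ΔCt(4 h) = 23.150 − 18.960 = 4.190
ΔΔCt = 4.190 − 5.985 = -1.795
Fold change = 2^(−(-1.795)) = 2^1.795 = 3.4702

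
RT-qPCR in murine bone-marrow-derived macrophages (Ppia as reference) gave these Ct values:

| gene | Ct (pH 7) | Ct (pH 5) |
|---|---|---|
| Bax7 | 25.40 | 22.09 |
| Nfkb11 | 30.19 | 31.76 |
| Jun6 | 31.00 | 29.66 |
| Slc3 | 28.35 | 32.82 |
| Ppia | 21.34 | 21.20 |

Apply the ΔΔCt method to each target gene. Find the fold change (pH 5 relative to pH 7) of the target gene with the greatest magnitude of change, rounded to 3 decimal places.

Bax7: ΔΔCt = (22.09−21.20) − (25.40−21.34) = 0.89 − 4.06 = -3.17; fold change = 2^3.17 = 9.000
Nfkb11: ΔΔCt = (31.76−21.20) − (30.19−21.34) = 10.56 − 8.85 = 1.71; fold change = 2^-1.71 = 0.306
Jun6: ΔΔCt = (29.66−21.20) − (31.00−21.34) = 8.46 − 9.66 = -1.20; fold change = 2^1.20 = 2.297
Slc3: ΔΔCt = (32.82−21.20) − (28.35−21.34) = 11.62 − 7.01 = 4.61; fold change = 2^-4.61 = 0.041
Slc3 has the largest |ΔΔCt| = 4.61.

0.041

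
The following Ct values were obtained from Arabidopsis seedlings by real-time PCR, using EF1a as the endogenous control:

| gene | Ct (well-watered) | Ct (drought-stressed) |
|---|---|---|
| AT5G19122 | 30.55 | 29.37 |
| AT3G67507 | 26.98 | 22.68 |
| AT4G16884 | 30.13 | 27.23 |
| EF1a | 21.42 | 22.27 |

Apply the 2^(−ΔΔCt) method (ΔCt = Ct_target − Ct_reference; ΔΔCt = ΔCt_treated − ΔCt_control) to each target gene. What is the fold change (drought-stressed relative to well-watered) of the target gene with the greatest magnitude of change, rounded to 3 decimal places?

35.506

AT5G19122: ΔΔCt = (29.37−22.27) − (30.55−21.42) = 7.10 − 9.13 = -2.03; fold change = 2^2.03 = 4.084
AT3G67507: ΔΔCt = (22.68−22.27) − (26.98−21.42) = 0.41 − 5.56 = -5.15; fold change = 2^5.15 = 35.506
AT4G16884: ΔΔCt = (27.23−22.27) − (30.13−21.42) = 4.96 − 8.71 = -3.75; fold change = 2^3.75 = 13.454
AT3G67507 has the largest |ΔΔCt| = 5.15.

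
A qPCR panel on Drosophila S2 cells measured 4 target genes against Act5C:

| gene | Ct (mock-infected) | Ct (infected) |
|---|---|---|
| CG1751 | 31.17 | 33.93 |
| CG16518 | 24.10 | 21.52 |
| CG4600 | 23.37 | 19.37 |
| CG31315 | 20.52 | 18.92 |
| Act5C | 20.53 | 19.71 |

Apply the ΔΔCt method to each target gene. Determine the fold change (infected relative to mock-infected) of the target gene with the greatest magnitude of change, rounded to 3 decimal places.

CG1751: ΔΔCt = (33.93−19.71) − (31.17−20.53) = 14.22 − 10.64 = 3.58; fold change = 2^-3.58 = 0.084
CG16518: ΔΔCt = (21.52−19.71) − (24.10−20.53) = 1.81 − 3.57 = -1.76; fold change = 2^1.76 = 3.387
CG4600: ΔΔCt = (19.37−19.71) − (23.37−20.53) = -0.34 − 2.84 = -3.18; fold change = 2^3.18 = 9.063
CG31315: ΔΔCt = (18.92−19.71) − (20.52−20.53) = -0.79 − (-0.01) = -0.78; fold change = 2^0.78 = 1.717
CG1751 has the largest |ΔΔCt| = 3.58.

0.084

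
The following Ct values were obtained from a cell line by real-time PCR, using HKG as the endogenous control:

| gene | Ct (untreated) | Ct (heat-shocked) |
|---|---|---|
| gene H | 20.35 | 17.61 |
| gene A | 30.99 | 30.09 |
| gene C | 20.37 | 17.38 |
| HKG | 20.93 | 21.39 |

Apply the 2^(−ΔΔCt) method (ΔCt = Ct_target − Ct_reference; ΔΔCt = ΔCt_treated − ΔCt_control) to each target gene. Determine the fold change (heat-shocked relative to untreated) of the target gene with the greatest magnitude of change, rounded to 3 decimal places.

gene H: ΔΔCt = (17.61−21.39) − (20.35−20.93) = -3.78 − (-0.58) = -3.20; fold change = 2^3.20 = 9.190
gene A: ΔΔCt = (30.09−21.39) − (30.99−20.93) = 8.70 − 10.06 = -1.36; fold change = 2^1.36 = 2.567
gene C: ΔΔCt = (17.38−21.39) − (20.37−20.93) = -4.01 − (-0.56) = -3.45; fold change = 2^3.45 = 10.928
gene C has the largest |ΔΔCt| = 3.45.

10.928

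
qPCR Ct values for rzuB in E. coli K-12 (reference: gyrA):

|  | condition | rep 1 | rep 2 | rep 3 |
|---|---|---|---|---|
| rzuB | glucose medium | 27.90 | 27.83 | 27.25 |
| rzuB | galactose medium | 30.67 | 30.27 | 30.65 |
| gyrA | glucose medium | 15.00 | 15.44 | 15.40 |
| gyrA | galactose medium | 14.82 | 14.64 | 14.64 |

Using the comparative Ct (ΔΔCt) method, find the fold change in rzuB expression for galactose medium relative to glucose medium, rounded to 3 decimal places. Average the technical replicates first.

Mean Ct: rzuB glucose medium 27.660; rzuB galactose medium 30.530; gyrA glucose medium 15.280; gyrA galactose medium 14.700
ΔCt(glucose medium) = 27.660 − 15.280 = 12.380
ΔCt(galactose medium) = 30.530 − 14.700 = 15.830
ΔΔCt = 15.830 − 12.380 = 3.450
Fold change = 2^(−3.450) = 0.0915

0.092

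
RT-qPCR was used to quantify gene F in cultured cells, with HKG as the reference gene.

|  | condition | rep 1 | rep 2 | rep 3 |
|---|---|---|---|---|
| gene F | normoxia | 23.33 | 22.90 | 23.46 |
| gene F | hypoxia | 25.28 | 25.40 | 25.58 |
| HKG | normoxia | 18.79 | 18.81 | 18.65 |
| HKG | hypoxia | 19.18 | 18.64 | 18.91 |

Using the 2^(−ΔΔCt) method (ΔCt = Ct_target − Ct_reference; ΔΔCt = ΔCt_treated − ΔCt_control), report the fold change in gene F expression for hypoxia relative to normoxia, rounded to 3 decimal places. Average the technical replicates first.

Mean Ct: gene F normoxia 23.230; gene F hypoxia 25.420; HKG normoxia 18.750; HKG hypoxia 18.910
ΔCt(normoxia) = 23.230 − 18.750 = 4.480
ΔCt(hypoxia) = 25.420 − 18.910 = 6.510
ΔΔCt = 6.510 − 4.480 = 2.030
Fold change = 2^(−2.030) = 0.2449

0.245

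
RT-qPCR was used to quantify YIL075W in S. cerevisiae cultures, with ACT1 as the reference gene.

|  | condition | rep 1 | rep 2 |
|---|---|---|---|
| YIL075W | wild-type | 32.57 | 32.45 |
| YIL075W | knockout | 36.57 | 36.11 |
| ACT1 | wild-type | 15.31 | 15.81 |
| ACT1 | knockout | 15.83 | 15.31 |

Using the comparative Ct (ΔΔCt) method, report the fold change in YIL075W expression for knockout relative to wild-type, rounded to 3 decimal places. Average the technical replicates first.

0.071

Mean Ct: YIL075W wild-type 32.510; YIL075W knockout 36.340; ACT1 wild-type 15.560; ACT1 knockout 15.570
ΔCt(wild-type) = 32.510 − 15.560 = 16.950
ΔCt(knockout) = 36.340 − 15.570 = 20.770
ΔΔCt = 20.770 − 16.950 = 3.820
Fold change = 2^(−3.820) = 0.0708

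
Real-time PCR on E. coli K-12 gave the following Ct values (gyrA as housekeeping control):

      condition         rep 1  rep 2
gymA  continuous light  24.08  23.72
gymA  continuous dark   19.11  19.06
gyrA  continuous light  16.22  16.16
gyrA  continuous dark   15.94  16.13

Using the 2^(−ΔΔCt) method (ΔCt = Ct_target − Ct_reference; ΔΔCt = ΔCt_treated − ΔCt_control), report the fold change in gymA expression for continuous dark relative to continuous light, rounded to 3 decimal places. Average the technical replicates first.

Mean Ct: gymA continuous light 23.900; gymA continuous dark 19.085; gyrA continuous light 16.190; gyrA continuous dark 16.035
ΔCt(continuous light) = 23.900 − 16.190 = 7.710
ΔCt(continuous dark) = 19.085 − 16.035 = 3.050
ΔΔCt = 3.050 − 7.710 = -4.660
Fold change = 2^(−(-4.660)) = 2^4.660 = 25.2813

25.281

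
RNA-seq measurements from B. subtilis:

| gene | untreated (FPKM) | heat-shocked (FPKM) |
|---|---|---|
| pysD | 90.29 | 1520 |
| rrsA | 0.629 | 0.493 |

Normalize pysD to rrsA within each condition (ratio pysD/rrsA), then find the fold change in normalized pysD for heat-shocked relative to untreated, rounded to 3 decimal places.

pysD/rrsA (untreated) = 90.29 / 0.629 = 143.55
pysD/rrsA (heat-shocked) = 1520 / 0.493 = 3083.2
Fold change = 3083.2 / 143.55 = 21.4787

21.479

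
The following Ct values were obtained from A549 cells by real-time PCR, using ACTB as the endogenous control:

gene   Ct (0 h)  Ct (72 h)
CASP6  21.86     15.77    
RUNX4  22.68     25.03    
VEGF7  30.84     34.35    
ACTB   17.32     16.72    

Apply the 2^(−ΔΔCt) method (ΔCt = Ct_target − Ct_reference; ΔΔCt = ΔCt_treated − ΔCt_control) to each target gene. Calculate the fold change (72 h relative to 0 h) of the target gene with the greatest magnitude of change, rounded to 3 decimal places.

44.942

CASP6: ΔΔCt = (15.77−16.72) − (21.86−17.32) = -0.95 − 4.54 = -5.49; fold change = 2^5.49 = 44.942
RUNX4: ΔΔCt = (25.03−16.72) − (22.68−17.32) = 8.31 − 5.36 = 2.95; fold change = 2^-2.95 = 0.129
VEGF7: ΔΔCt = (34.35−16.72) − (30.84−17.32) = 17.63 − 13.52 = 4.11; fold change = 2^-4.11 = 0.058
CASP6 has the largest |ΔΔCt| = 5.49.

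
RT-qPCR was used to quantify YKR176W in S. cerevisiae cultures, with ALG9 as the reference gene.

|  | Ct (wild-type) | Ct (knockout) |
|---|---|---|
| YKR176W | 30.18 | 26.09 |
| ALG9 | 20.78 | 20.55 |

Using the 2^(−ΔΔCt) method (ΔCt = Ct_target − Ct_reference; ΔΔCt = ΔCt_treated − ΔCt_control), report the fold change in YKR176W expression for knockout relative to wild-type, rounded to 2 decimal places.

ΔCt(wild-type) = 30.180 − 20.780 = 9.400
ΔCt(knockout) = 26.090 − 20.550 = 5.540
ΔΔCt = 5.540 − 9.400 = -3.860
Fold change = 2^(−(-3.860)) = 2^3.860 = 14.520

14.52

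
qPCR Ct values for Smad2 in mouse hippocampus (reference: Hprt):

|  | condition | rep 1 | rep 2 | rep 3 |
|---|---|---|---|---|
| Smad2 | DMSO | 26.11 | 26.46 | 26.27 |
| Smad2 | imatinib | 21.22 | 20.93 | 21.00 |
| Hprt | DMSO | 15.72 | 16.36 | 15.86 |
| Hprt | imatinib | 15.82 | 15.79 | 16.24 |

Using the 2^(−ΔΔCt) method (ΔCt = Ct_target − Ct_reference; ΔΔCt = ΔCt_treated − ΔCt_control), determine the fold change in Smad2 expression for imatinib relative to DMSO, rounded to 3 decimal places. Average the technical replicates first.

Mean Ct: Smad2 DMSO 26.280; Smad2 imatinib 21.050; Hprt DMSO 15.980; Hprt imatinib 15.950
ΔCt(DMSO) = 26.280 − 15.980 = 10.300
ΔCt(imatinib) = 21.050 − 15.950 = 5.100
ΔΔCt = 5.100 − 10.300 = -5.200
Fold change = 2^(−(-5.200)) = 2^5.200 = 36.7583

36.758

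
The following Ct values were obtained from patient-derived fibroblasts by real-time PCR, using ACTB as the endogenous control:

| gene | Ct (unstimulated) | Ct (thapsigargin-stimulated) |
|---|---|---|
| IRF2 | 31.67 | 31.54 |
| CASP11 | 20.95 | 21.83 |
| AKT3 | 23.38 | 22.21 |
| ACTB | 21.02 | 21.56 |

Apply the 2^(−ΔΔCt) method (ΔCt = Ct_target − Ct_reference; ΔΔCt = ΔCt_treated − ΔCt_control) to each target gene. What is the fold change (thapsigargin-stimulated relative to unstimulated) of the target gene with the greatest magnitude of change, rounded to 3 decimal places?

3.272

IRF2: ΔΔCt = (31.54−21.56) − (31.67−21.02) = 9.98 − 10.65 = -0.67; fold change = 2^0.67 = 1.591
CASP11: ΔΔCt = (21.83−21.56) − (20.95−21.02) = 0.27 − (-0.07) = 0.34; fold change = 2^-0.34 = 0.790
AKT3: ΔΔCt = (22.21−21.56) − (23.38−21.02) = 0.65 − 2.36 = -1.71; fold change = 2^1.71 = 3.272
AKT3 has the largest |ΔΔCt| = 1.71.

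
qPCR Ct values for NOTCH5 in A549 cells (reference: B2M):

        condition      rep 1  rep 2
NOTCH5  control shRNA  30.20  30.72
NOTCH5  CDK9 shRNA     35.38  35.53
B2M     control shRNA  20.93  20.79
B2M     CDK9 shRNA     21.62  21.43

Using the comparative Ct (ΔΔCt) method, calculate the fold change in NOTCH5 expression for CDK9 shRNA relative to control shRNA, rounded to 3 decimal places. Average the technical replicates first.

Mean Ct: NOTCH5 control shRNA 30.460; NOTCH5 CDK9 shRNA 35.455; B2M control shRNA 20.860; B2M CDK9 shRNA 21.525
ΔCt(control shRNA) = 30.460 − 20.860 = 9.600
ΔCt(CDK9 shRNA) = 35.455 − 21.525 = 13.930
ΔΔCt = 13.930 − 9.600 = 4.330
Fold change = 2^(−4.330) = 0.0497

0.050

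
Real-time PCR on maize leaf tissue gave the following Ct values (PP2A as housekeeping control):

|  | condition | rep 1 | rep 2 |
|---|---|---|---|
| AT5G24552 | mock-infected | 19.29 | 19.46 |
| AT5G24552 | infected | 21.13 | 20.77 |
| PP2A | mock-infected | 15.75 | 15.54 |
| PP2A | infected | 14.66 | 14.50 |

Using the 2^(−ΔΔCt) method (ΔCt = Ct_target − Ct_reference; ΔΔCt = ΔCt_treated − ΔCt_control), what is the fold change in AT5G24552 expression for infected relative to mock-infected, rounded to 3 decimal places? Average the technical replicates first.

Mean Ct: AT5G24552 mock-infected 19.375; AT5G24552 infected 20.950; PP2A mock-infected 15.645; PP2A infected 14.580
ΔCt(mock-infected) = 19.375 − 15.645 = 3.730
ΔCt(infected) = 20.950 − 14.580 = 6.370
ΔΔCt = 6.370 − 3.730 = 2.640
Fold change = 2^(−2.640) = 0.1604

0.160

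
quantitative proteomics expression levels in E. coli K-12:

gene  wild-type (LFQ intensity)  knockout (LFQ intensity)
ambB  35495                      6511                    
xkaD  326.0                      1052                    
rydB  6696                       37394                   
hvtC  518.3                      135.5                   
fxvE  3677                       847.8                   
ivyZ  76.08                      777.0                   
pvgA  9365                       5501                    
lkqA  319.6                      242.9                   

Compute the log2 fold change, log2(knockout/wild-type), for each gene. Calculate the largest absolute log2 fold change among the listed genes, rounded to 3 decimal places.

3.352

log2(6511/35495) = -2.447  (ambB)
log2(1052/326.0) = 1.690  (xkaD)
log2(37394/6696) = 2.481  (rydB)
log2(135.5/518.3) = -1.935  (hvtC)
log2(847.8/3677) = -2.117  (fxvE)
log2(777.0/76.08) = 3.352  (ivyZ)
log2(5501/9365) = -0.768  (pvgA)
log2(242.9/319.6) = -0.396  (lkqA)
The largest magnitude belongs to ivyZ.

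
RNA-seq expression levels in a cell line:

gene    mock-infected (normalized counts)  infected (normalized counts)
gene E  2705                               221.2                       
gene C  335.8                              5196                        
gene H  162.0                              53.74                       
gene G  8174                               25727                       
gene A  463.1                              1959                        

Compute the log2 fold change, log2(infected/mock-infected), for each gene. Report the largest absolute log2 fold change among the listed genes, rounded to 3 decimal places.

3.952

log2(221.2/2705) = -3.612  (gene E)
log2(5196/335.8) = 3.952  (gene C)
log2(53.74/162.0) = -1.592  (gene H)
log2(25727/8174) = 1.654  (gene G)
log2(1959/463.1) = 2.081  (gene A)
The largest magnitude belongs to gene C.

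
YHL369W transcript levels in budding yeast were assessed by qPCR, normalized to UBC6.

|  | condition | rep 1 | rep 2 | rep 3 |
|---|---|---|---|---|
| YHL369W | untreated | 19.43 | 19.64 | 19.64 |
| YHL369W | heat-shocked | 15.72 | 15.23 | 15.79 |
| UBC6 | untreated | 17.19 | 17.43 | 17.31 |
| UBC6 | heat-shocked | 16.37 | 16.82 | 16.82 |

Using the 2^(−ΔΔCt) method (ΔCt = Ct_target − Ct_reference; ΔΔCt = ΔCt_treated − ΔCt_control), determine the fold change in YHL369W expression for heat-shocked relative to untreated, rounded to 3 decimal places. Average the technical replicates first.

Mean Ct: YHL369W untreated 19.570; YHL369W heat-shocked 15.580; UBC6 untreated 17.310; UBC6 heat-shocked 16.670
ΔCt(untreated) = 19.570 − 17.310 = 2.260
ΔCt(heat-shocked) = 15.580 − 16.670 = -1.090
ΔΔCt = -1.090 − 2.260 = -3.350
Fold change = 2^(−(-3.350)) = 2^3.350 = 10.1965

10.196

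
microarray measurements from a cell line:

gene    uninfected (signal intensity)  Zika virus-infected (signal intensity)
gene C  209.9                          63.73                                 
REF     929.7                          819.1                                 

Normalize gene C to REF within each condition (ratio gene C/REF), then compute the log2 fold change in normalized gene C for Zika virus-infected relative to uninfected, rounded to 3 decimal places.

-1.537

gene C/REF (uninfected) = 209.9 / 929.7 = 0.22577
gene C/REF (Zika virus-infected) = 63.73 / 819.1 = 0.077805
Fold change = 0.077805 / 0.22577 = 0.3446
log2(0.3446) = -1.5369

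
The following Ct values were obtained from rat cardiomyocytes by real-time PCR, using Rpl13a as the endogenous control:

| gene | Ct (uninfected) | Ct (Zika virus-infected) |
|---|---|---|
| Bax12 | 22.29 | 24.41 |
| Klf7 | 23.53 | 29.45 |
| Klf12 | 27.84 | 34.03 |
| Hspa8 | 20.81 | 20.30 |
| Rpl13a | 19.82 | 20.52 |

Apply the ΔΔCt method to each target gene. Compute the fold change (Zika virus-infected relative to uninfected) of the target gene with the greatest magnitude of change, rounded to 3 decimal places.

Bax12: ΔΔCt = (24.41−20.52) − (22.29−19.82) = 3.89 − 2.47 = 1.42; fold change = 2^-1.42 = 0.374
Klf7: ΔΔCt = (29.45−20.52) − (23.53−19.82) = 8.93 − 3.71 = 5.22; fold change = 2^-5.22 = 0.027
Klf12: ΔΔCt = (34.03−20.52) − (27.84−19.82) = 13.51 − 8.02 = 5.49; fold change = 2^-5.49 = 0.022
Hspa8: ΔΔCt = (20.30−20.52) − (20.81−19.82) = -0.22 − 0.99 = -1.21; fold change = 2^1.21 = 2.313
Klf12 has the largest |ΔΔCt| = 5.49.

0.022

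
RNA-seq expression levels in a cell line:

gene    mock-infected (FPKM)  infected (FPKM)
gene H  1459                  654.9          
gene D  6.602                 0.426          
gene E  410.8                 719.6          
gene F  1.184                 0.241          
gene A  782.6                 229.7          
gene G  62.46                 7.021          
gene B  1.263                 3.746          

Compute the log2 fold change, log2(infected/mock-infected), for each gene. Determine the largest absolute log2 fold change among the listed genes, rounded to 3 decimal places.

log2(654.9/1459) = -1.156  (gene H)
log2(0.426/6.602) = -3.954  (gene D)
log2(719.6/410.8) = 0.809  (gene E)
log2(0.241/1.184) = -2.297  (gene F)
log2(229.7/782.6) = -1.769  (gene A)
log2(7.021/62.46) = -3.153  (gene G)
log2(3.746/1.263) = 1.568  (gene B)
The largest magnitude belongs to gene D.

3.954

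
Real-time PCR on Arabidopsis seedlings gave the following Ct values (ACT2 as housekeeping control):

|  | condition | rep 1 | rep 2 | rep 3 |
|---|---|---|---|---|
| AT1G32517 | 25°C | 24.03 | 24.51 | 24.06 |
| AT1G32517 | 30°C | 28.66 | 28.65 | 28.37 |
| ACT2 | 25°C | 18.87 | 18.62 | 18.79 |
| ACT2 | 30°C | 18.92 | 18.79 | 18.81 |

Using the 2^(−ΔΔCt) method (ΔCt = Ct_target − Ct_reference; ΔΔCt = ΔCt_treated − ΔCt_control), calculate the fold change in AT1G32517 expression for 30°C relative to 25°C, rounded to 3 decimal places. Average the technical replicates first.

Mean Ct: AT1G32517 25°C 24.200; AT1G32517 30°C 28.560; ACT2 25°C 18.760; ACT2 30°C 18.840
ΔCt(25°C) = 24.200 − 18.760 = 5.440
ΔCt(30°C) = 28.560 − 18.840 = 9.720
ΔΔCt = 9.720 − 5.440 = 4.280
Fold change = 2^(−4.280) = 0.0515

0.051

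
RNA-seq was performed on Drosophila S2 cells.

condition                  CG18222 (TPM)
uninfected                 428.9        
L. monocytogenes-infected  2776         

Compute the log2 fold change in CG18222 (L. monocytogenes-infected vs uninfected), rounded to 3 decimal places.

Fold change = 2776 / 428.9 = 6.4724
log2(6.4724) = 2.6943

2.694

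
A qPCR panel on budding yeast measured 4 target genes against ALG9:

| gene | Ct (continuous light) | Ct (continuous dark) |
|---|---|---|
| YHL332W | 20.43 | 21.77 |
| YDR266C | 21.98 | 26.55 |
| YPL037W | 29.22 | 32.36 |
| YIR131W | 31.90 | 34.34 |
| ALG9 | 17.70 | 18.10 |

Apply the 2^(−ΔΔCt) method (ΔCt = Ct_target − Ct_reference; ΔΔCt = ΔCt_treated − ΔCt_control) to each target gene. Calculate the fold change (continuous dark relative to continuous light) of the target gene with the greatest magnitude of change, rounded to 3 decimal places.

0.056

YHL332W: ΔΔCt = (21.77−18.10) − (20.43−17.70) = 3.67 − 2.73 = 0.94; fold change = 2^-0.94 = 0.521
YDR266C: ΔΔCt = (26.55−18.10) − (21.98−17.70) = 8.45 − 4.28 = 4.17; fold change = 2^-4.17 = 0.056
YPL037W: ΔΔCt = (32.36−18.10) − (29.22−17.70) = 14.26 − 11.52 = 2.74; fold change = 2^-2.74 = 0.150
YIR131W: ΔΔCt = (34.34−18.10) − (31.90−17.70) = 16.24 − 14.20 = 2.04; fold change = 2^-2.04 = 0.243
YDR266C has the largest |ΔΔCt| = 4.17.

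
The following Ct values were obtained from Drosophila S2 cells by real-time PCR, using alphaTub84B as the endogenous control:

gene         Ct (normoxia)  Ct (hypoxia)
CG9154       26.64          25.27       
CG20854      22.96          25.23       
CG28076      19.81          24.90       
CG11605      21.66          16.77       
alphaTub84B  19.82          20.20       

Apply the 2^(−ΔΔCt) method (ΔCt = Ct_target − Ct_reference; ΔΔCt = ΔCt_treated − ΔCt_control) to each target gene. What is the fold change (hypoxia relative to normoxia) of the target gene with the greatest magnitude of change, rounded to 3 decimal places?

38.586

CG9154: ΔΔCt = (25.27−20.20) − (26.64−19.82) = 5.07 − 6.82 = -1.75; fold change = 2^1.75 = 3.364
CG20854: ΔΔCt = (25.23−20.20) − (22.96−19.82) = 5.03 − 3.14 = 1.89; fold change = 2^-1.89 = 0.270
CG28076: ΔΔCt = (24.90−20.20) − (19.81−19.82) = 4.70 − (-0.01) = 4.71; fold change = 2^-4.71 = 0.038
CG11605: ΔΔCt = (16.77−20.20) − (21.66−19.82) = -3.43 − 1.84 = -5.27; fold change = 2^5.27 = 38.586
CG11605 has the largest |ΔΔCt| = 5.27.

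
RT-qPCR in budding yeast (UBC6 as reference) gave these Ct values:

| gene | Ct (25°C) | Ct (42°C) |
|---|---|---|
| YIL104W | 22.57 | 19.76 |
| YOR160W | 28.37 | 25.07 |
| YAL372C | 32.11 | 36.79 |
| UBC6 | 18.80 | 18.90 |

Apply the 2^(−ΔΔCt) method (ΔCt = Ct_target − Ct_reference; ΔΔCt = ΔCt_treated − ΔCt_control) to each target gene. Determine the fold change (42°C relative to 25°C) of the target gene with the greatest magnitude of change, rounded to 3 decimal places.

0.042

YIL104W: ΔΔCt = (19.76−18.90) − (22.57−18.80) = 0.86 − 3.77 = -2.91; fold change = 2^2.91 = 7.516
YOR160W: ΔΔCt = (25.07−18.90) − (28.37−18.80) = 6.17 − 9.57 = -3.40; fold change = 2^3.40 = 10.556
YAL372C: ΔΔCt = (36.79−18.90) − (32.11−18.80) = 17.89 − 13.31 = 4.58; fold change = 2^-4.58 = 0.042
YAL372C has the largest |ΔΔCt| = 4.58.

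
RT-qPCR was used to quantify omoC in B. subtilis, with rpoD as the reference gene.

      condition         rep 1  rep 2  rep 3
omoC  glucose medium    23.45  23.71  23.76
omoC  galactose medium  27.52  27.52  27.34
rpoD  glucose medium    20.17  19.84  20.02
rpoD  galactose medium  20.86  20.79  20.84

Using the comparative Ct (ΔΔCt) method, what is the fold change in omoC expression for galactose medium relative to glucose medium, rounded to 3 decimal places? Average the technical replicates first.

0.125

Mean Ct: omoC glucose medium 23.640; omoC galactose medium 27.460; rpoD glucose medium 20.010; rpoD galactose medium 20.830
ΔCt(glucose medium) = 23.640 − 20.010 = 3.630
ΔCt(galactose medium) = 27.460 − 20.830 = 6.630
ΔΔCt = 6.630 − 3.630 = 3.000
Fold change = 2^(−3.000) = 0.1250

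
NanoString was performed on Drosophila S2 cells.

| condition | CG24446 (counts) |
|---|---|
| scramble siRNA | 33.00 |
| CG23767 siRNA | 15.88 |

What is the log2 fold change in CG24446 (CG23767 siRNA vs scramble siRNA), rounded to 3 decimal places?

Fold change = 15.88 / 33.00 = 0.4812
log2(0.4812) = -1.0553

-1.055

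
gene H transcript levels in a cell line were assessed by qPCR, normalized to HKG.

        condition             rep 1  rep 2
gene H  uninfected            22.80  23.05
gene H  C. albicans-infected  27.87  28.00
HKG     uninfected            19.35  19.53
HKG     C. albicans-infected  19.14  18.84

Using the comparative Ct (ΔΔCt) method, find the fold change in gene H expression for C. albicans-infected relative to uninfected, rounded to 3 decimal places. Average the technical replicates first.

Mean Ct: gene H uninfected 22.925; gene H C. albicans-infected 27.935; HKG uninfected 19.440; HKG C. albicans-infected 18.990
ΔCt(uninfected) = 22.925 − 19.440 = 3.485
ΔCt(C. albicans-infected) = 27.935 − 18.990 = 8.945
ΔΔCt = 8.945 − 3.485 = 5.460
Fold change = 2^(−5.460) = 0.0227

0.023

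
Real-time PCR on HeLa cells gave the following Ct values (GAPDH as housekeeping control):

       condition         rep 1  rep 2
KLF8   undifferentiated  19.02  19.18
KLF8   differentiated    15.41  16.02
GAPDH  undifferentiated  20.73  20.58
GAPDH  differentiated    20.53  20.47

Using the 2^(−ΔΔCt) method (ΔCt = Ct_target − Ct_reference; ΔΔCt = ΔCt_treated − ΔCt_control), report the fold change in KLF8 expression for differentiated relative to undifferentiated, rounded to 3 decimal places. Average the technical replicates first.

Mean Ct: KLF8 undifferentiated 19.100; KLF8 differentiated 15.715; GAPDH undifferentiated 20.655; GAPDH differentiated 20.500
ΔCt(undifferentiated) = 19.100 − 20.655 = -1.555
ΔCt(differentiated) = 15.715 − 20.500 = -4.785
ΔΔCt = -4.785 − (-1.555) = -3.230
Fold change = 2^(−(-3.230)) = 2^3.230 = 9.3827

9.383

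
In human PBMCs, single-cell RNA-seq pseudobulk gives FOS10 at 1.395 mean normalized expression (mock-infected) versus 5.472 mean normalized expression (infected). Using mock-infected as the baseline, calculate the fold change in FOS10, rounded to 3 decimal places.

3.923

Fold change = 5.472 / 1.395 = 3.9226
FOS10 is upregulated.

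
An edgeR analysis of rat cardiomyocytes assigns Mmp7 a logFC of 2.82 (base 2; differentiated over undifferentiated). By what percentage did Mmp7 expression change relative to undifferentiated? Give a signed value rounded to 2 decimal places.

606.16%

Fold change = 2^(2.82) = 7.0616
Percent change = (FC − 1) × 100% = (7.0616 − 1) × 100 = 606.16%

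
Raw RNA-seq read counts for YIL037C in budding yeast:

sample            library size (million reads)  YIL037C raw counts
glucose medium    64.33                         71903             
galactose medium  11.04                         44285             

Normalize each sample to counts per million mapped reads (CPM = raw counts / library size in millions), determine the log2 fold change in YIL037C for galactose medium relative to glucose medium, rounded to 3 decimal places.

1.844

CPM(glucose medium) = 71903 / 64.33 = 1117.7211
CPM(galactose medium) = 44285 / 11.04 = 4011.3225
Fold change = 4011.3225 / 1117.7211 = 3.58884
log2(3.58884) = 1.8435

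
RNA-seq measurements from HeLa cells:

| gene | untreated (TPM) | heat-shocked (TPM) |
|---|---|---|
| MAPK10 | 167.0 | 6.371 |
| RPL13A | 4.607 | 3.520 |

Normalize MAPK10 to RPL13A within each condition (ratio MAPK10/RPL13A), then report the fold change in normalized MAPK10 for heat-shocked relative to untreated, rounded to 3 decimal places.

0.050

MAPK10/RPL13A (untreated) = 167.0 / 4.607 = 36.249
MAPK10/RPL13A (heat-shocked) = 6.371 / 3.520 = 1.8099
Fold change = 1.8099 / 36.249 = 0.0499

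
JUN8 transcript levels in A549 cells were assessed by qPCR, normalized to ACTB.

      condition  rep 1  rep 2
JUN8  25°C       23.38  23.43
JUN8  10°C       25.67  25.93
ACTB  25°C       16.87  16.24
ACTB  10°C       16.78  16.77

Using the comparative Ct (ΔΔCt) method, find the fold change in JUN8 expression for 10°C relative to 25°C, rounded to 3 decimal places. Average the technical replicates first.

0.221

Mean Ct: JUN8 25°C 23.405; JUN8 10°C 25.800; ACTB 25°C 16.555; ACTB 10°C 16.775
ΔCt(25°C) = 23.405 − 16.555 = 6.850
ΔCt(10°C) = 25.800 − 16.775 = 9.025
ΔΔCt = 9.025 − 6.850 = 2.175
Fold change = 2^(−2.175) = 0.2214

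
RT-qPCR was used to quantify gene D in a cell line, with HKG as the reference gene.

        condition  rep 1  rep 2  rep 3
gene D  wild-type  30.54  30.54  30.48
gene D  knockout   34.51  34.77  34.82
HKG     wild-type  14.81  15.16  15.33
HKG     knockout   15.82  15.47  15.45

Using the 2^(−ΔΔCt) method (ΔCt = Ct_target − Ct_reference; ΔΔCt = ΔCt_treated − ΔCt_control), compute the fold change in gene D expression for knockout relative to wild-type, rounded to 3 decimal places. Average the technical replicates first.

0.077

Mean Ct: gene D wild-type 30.520; gene D knockout 34.700; HKG wild-type 15.100; HKG knockout 15.580
ΔCt(wild-type) = 30.520 − 15.100 = 15.420
ΔCt(knockout) = 34.700 − 15.580 = 19.120
ΔΔCt = 19.120 − 15.420 = 3.700
Fold change = 2^(−3.700) = 0.0769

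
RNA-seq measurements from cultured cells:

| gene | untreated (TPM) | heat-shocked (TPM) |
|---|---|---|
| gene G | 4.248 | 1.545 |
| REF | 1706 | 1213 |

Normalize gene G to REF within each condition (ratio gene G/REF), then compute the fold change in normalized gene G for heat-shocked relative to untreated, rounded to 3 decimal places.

0.512

gene G/REF (untreated) = 4.248 / 1706 = 0.00249
gene G/REF (heat-shocked) = 1.545 / 1213 = 0.0012737
Fold change = 0.0012737 / 0.00249 = 0.5115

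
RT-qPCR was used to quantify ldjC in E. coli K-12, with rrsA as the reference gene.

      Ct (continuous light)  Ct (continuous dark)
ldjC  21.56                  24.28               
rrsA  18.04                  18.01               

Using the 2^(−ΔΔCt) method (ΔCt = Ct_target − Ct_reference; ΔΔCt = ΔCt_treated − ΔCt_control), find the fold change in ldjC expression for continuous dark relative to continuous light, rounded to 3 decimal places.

ΔCt(continuous light) = 21.560 − 18.040 = 3.520
ΔCt(continuous dark) = 24.280 − 18.010 = 6.270
ΔΔCt = 6.270 − 3.520 = 2.750
Fold change = 2^(−2.750) = 0.1487

0.149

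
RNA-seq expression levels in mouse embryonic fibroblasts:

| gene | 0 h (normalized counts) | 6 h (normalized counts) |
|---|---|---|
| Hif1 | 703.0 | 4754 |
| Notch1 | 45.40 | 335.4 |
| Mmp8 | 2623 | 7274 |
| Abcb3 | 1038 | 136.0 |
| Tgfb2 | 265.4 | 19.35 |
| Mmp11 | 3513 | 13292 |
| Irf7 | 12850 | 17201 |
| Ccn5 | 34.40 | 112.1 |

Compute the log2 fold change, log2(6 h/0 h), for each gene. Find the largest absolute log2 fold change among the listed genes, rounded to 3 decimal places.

3.778

log2(4754/703.0) = 2.758  (Hif1)
log2(335.4/45.40) = 2.885  (Notch1)
log2(7274/2623) = 1.472  (Mmp8)
log2(136.0/1038) = -2.932  (Abcb3)
log2(19.35/265.4) = -3.778  (Tgfb2)
log2(13292/3513) = 1.920  (Mmp11)
log2(17201/12850) = 0.421  (Irf7)
log2(112.1/34.40) = 1.704  (Ccn5)
The largest magnitude belongs to Tgfb2.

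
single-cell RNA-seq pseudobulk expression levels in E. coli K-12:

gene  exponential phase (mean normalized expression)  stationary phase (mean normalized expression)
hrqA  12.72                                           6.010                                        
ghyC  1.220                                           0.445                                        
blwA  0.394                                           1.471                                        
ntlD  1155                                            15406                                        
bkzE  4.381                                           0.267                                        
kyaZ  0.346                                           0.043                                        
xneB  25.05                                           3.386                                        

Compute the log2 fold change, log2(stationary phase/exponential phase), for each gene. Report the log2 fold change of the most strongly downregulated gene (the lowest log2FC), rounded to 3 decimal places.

-4.036

log2(6.010/12.72) = -1.082  (hrqA)
log2(0.445/1.220) = -1.455  (ghyC)
log2(1.471/0.394) = 1.901  (blwA)
log2(15406/1155) = 3.738  (ntlD)
log2(0.267/4.381) = -4.036  (bkzE)
log2(0.043/0.346) = -3.008  (kyaZ)
log2(3.386/25.05) = -2.887  (xneB)
bkzE is most strongly downregulated.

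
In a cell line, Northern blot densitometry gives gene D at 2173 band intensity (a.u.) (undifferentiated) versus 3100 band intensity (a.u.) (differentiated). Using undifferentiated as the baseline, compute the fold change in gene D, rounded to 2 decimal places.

Fold change = 3100 / 2173 = 1.427
gene D is upregulated.

1.43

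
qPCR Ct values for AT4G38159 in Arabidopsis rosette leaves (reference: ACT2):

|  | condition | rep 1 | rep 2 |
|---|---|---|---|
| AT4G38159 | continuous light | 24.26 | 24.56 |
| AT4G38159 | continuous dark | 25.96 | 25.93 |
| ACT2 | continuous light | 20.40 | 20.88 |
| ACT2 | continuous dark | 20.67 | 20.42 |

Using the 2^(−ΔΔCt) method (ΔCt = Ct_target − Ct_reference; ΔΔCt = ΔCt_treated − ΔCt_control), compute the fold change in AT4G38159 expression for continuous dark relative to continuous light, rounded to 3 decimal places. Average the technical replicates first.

0.323

Mean Ct: AT4G38159 continuous light 24.410; AT4G38159 continuous dark 25.945; ACT2 continuous light 20.640; ACT2 continuous dark 20.545
ΔCt(continuous light) = 24.410 − 20.640 = 3.770
ΔCt(continuous dark) = 25.945 − 20.545 = 5.400
ΔΔCt = 5.400 − 3.770 = 1.630
Fold change = 2^(−1.630) = 0.3231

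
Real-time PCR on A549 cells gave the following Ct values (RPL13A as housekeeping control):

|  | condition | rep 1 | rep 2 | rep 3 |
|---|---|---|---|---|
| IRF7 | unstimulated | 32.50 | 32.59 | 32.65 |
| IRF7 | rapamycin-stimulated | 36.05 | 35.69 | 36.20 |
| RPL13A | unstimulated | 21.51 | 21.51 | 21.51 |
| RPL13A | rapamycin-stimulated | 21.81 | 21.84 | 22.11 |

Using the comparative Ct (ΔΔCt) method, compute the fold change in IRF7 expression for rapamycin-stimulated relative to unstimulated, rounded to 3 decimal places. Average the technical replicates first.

Mean Ct: IRF7 unstimulated 32.580; IRF7 rapamycin-stimulated 35.980; RPL13A unstimulated 21.510; RPL13A rapamycin-stimulated 21.920
ΔCt(unstimulated) = 32.580 − 21.510 = 11.070
ΔCt(rapamycin-stimulated) = 35.980 − 21.920 = 14.060
ΔΔCt = 14.060 − 11.070 = 2.990
Fold change = 2^(−2.990) = 0.1259

0.126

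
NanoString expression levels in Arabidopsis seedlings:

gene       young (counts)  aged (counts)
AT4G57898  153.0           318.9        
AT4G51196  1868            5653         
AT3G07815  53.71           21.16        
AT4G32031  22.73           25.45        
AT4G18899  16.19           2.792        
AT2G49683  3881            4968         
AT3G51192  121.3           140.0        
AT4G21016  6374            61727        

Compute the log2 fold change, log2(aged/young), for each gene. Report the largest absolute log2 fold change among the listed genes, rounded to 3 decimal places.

log2(318.9/153.0) = 1.060  (AT4G57898)
log2(5653/1868) = 1.598  (AT4G51196)
log2(21.16/53.71) = -1.344  (AT3G07815)
log2(25.45/22.73) = 0.163  (AT4G32031)
log2(2.792/16.19) = -2.536  (AT4G18899)
log2(4968/3881) = 0.356  (AT2G49683)
log2(140.0/121.3) = 0.207  (AT3G51192)
log2(61727/6374) = 3.276  (AT4G21016)
The largest magnitude belongs to AT4G21016.

3.276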